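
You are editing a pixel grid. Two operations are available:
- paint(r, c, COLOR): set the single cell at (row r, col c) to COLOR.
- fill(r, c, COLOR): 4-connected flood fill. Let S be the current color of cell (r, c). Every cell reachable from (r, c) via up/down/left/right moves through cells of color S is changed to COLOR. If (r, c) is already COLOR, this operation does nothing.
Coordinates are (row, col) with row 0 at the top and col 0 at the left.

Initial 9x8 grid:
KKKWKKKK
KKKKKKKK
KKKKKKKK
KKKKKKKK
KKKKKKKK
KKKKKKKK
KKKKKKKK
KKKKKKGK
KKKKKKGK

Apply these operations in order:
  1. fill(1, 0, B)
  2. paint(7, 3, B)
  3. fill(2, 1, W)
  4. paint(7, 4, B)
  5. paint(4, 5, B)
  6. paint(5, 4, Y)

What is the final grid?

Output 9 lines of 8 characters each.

After op 1 fill(1,0,B) [69 cells changed]:
BBBWBBBB
BBBBBBBB
BBBBBBBB
BBBBBBBB
BBBBBBBB
BBBBBBBB
BBBBBBBB
BBBBBBGB
BBBBBBGB
After op 2 paint(7,3,B):
BBBWBBBB
BBBBBBBB
BBBBBBBB
BBBBBBBB
BBBBBBBB
BBBBBBBB
BBBBBBBB
BBBBBBGB
BBBBBBGB
After op 3 fill(2,1,W) [69 cells changed]:
WWWWWWWW
WWWWWWWW
WWWWWWWW
WWWWWWWW
WWWWWWWW
WWWWWWWW
WWWWWWWW
WWWWWWGW
WWWWWWGW
After op 4 paint(7,4,B):
WWWWWWWW
WWWWWWWW
WWWWWWWW
WWWWWWWW
WWWWWWWW
WWWWWWWW
WWWWWWWW
WWWWBWGW
WWWWWWGW
After op 5 paint(4,5,B):
WWWWWWWW
WWWWWWWW
WWWWWWWW
WWWWWWWW
WWWWWBWW
WWWWWWWW
WWWWWWWW
WWWWBWGW
WWWWWWGW
After op 6 paint(5,4,Y):
WWWWWWWW
WWWWWWWW
WWWWWWWW
WWWWWWWW
WWWWWBWW
WWWWYWWW
WWWWWWWW
WWWWBWGW
WWWWWWGW

Answer: WWWWWWWW
WWWWWWWW
WWWWWWWW
WWWWWWWW
WWWWWBWW
WWWWYWWW
WWWWWWWW
WWWWBWGW
WWWWWWGW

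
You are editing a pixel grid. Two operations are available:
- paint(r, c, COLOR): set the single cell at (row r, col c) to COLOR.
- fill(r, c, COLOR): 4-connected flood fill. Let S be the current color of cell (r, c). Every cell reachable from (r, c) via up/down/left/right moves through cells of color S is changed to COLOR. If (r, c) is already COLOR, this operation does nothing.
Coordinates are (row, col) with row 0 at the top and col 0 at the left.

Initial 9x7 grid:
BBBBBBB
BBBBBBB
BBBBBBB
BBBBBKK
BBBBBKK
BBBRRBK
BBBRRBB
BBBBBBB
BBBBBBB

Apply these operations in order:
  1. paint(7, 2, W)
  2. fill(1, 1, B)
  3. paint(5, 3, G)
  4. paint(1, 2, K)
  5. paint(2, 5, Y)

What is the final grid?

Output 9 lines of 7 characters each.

After op 1 paint(7,2,W):
BBBBBBB
BBBBBBB
BBBBBBB
BBBBBKK
BBBBBKK
BBBRRBK
BBBRRBB
BBWBBBB
BBBBBBB
After op 2 fill(1,1,B) [0 cells changed]:
BBBBBBB
BBBBBBB
BBBBBBB
BBBBBKK
BBBBBKK
BBBRRBK
BBBRRBB
BBWBBBB
BBBBBBB
After op 3 paint(5,3,G):
BBBBBBB
BBBBBBB
BBBBBBB
BBBBBKK
BBBBBKK
BBBGRBK
BBBRRBB
BBWBBBB
BBBBBBB
After op 4 paint(1,2,K):
BBBBBBB
BBKBBBB
BBBBBBB
BBBBBKK
BBBBBKK
BBBGRBK
BBBRRBB
BBWBBBB
BBBBBBB
After op 5 paint(2,5,Y):
BBBBBBB
BBKBBBB
BBBBBYB
BBBBBKK
BBBBBKK
BBBGRBK
BBBRRBB
BBWBBBB
BBBBBBB

Answer: BBBBBBB
BBKBBBB
BBBBBYB
BBBBBKK
BBBBBKK
BBBGRBK
BBBRRBB
BBWBBBB
BBBBBBB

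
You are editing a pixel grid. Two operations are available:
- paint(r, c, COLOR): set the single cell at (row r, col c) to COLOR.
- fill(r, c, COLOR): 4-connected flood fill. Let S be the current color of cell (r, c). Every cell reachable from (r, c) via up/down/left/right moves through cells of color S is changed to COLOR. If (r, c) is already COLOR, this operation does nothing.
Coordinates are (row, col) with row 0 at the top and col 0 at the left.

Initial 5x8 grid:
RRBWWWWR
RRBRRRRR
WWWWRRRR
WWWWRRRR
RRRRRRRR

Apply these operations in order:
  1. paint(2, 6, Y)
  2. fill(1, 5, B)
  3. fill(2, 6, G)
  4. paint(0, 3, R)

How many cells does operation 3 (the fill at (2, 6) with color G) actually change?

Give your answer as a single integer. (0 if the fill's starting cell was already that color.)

Answer: 1

Derivation:
After op 1 paint(2,6,Y):
RRBWWWWR
RRBRRRRR
WWWWRRYR
WWWWRRRR
RRRRRRRR
After op 2 fill(1,5,B) [21 cells changed]:
RRBWWWWB
RRBBBBBB
WWWWBBYB
WWWWBBBB
BBBBBBBB
After op 3 fill(2,6,G) [1 cells changed]:
RRBWWWWB
RRBBBBBB
WWWWBBGB
WWWWBBBB
BBBBBBBB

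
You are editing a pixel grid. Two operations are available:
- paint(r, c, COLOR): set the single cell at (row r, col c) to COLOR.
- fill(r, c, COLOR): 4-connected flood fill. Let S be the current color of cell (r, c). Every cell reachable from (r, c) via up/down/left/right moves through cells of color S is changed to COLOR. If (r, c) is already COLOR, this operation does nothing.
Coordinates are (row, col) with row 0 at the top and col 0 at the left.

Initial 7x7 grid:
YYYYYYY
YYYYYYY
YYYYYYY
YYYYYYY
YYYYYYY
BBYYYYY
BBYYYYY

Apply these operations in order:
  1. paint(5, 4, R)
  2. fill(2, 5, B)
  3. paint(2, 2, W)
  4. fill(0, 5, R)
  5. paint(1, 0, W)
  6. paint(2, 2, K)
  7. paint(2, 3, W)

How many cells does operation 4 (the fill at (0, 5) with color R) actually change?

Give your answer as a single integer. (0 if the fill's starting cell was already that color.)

Answer: 47

Derivation:
After op 1 paint(5,4,R):
YYYYYYY
YYYYYYY
YYYYYYY
YYYYYYY
YYYYYYY
BBYYRYY
BBYYYYY
After op 2 fill(2,5,B) [44 cells changed]:
BBBBBBB
BBBBBBB
BBBBBBB
BBBBBBB
BBBBBBB
BBBBRBB
BBBBBBB
After op 3 paint(2,2,W):
BBBBBBB
BBBBBBB
BBWBBBB
BBBBBBB
BBBBBBB
BBBBRBB
BBBBBBB
After op 4 fill(0,5,R) [47 cells changed]:
RRRRRRR
RRRRRRR
RRWRRRR
RRRRRRR
RRRRRRR
RRRRRRR
RRRRRRR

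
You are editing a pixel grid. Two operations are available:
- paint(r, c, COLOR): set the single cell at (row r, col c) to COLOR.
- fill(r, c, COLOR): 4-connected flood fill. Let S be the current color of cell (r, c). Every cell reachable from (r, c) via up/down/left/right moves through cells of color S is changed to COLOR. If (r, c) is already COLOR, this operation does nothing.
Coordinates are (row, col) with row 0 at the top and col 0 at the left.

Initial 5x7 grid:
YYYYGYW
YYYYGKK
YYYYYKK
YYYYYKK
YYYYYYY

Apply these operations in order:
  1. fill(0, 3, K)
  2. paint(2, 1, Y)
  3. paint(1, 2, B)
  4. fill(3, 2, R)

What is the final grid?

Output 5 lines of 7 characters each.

After op 1 fill(0,3,K) [25 cells changed]:
KKKKGYW
KKKKGKK
KKKKKKK
KKKKKKK
KKKKKKK
After op 2 paint(2,1,Y):
KKKKGYW
KKKKGKK
KYKKKKK
KKKKKKK
KKKKKKK
After op 3 paint(1,2,B):
KKKKGYW
KKBKGKK
KYKKKKK
KKKKKKK
KKKKKKK
After op 4 fill(3,2,R) [29 cells changed]:
RRRRGYW
RRBRGRR
RYRRRRR
RRRRRRR
RRRRRRR

Answer: RRRRGYW
RRBRGRR
RYRRRRR
RRRRRRR
RRRRRRR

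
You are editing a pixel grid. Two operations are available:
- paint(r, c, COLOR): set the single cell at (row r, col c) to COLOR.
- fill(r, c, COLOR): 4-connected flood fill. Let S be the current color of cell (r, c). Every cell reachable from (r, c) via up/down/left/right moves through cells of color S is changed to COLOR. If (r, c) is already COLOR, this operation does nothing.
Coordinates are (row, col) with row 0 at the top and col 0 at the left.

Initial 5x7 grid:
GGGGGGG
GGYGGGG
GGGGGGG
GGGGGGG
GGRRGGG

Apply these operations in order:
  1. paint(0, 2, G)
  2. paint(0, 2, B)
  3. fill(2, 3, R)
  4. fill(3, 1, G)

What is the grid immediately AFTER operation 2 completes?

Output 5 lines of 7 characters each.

After op 1 paint(0,2,G):
GGGGGGG
GGYGGGG
GGGGGGG
GGGGGGG
GGRRGGG
After op 2 paint(0,2,B):
GGBGGGG
GGYGGGG
GGGGGGG
GGGGGGG
GGRRGGG

Answer: GGBGGGG
GGYGGGG
GGGGGGG
GGGGGGG
GGRRGGG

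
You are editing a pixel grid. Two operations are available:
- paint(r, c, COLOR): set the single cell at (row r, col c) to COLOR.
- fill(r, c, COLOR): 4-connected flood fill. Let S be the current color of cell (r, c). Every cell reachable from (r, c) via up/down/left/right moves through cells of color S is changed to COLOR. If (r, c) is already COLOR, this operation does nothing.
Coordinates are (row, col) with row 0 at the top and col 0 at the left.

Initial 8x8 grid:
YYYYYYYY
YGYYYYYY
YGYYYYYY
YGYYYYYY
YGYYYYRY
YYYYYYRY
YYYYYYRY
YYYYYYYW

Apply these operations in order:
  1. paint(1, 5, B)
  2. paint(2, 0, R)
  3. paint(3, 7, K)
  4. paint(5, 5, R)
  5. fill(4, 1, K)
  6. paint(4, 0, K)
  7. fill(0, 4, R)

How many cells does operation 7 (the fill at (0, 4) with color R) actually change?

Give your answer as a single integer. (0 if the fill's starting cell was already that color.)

Answer: 47

Derivation:
After op 1 paint(1,5,B):
YYYYYYYY
YGYYYBYY
YGYYYYYY
YGYYYYYY
YGYYYYRY
YYYYYYRY
YYYYYYRY
YYYYYYYW
After op 2 paint(2,0,R):
YYYYYYYY
YGYYYBYY
RGYYYYYY
YGYYYYYY
YGYYYYRY
YYYYYYRY
YYYYYYRY
YYYYYYYW
After op 3 paint(3,7,K):
YYYYYYYY
YGYYYBYY
RGYYYYYY
YGYYYYYK
YGYYYYRY
YYYYYYRY
YYYYYYRY
YYYYYYYW
After op 4 paint(5,5,R):
YYYYYYYY
YGYYYBYY
RGYYYYYY
YGYYYYYK
YGYYYYRY
YYYYYRRY
YYYYYYRY
YYYYYYYW
After op 5 fill(4,1,K) [4 cells changed]:
YYYYYYYY
YKYYYBYY
RKYYYYYY
YKYYYYYK
YKYYYYRY
YYYYYRRY
YYYYYYRY
YYYYYYYW
After op 6 paint(4,0,K):
YYYYYYYY
YKYYYBYY
RKYYYYYY
YKYYYYYK
KKYYYYRY
YYYYYRRY
YYYYYYRY
YYYYYYYW
After op 7 fill(0,4,R) [47 cells changed]:
RRRRRRRR
RKRRRBRR
RKRRRRRR
YKRRRRRK
KKRRRRRY
RRRRRRRY
RRRRRRRY
RRRRRRRW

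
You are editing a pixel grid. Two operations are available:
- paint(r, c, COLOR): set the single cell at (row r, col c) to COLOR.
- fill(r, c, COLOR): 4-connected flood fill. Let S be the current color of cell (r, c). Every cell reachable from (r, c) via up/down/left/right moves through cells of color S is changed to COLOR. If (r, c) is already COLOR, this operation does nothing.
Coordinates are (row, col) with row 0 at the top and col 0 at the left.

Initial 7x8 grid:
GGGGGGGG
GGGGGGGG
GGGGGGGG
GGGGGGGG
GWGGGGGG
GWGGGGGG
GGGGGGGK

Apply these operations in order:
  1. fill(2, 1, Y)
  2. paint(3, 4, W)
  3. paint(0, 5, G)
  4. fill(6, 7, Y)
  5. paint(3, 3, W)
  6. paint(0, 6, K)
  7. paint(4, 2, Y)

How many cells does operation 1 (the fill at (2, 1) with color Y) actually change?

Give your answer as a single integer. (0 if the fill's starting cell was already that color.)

Answer: 53

Derivation:
After op 1 fill(2,1,Y) [53 cells changed]:
YYYYYYYY
YYYYYYYY
YYYYYYYY
YYYYYYYY
YWYYYYYY
YWYYYYYY
YYYYYYYK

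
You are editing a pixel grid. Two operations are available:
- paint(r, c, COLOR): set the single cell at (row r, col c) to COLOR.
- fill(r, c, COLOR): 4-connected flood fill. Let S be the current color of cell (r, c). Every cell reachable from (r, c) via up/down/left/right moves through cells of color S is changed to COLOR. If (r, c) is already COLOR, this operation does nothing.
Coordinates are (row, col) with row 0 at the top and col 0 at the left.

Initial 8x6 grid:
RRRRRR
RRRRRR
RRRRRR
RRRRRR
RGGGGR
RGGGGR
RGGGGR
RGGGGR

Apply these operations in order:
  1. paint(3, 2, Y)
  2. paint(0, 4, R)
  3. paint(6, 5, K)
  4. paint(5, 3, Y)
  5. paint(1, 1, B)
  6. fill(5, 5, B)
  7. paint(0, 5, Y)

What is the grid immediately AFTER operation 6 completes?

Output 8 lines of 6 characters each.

After op 1 paint(3,2,Y):
RRRRRR
RRRRRR
RRRRRR
RRYRRR
RGGGGR
RGGGGR
RGGGGR
RGGGGR
After op 2 paint(0,4,R):
RRRRRR
RRRRRR
RRRRRR
RRYRRR
RGGGGR
RGGGGR
RGGGGR
RGGGGR
After op 3 paint(6,5,K):
RRRRRR
RRRRRR
RRRRRR
RRYRRR
RGGGGR
RGGGGR
RGGGGK
RGGGGR
After op 4 paint(5,3,Y):
RRRRRR
RRRRRR
RRRRRR
RRYRRR
RGGGGR
RGGYGR
RGGGGK
RGGGGR
After op 5 paint(1,1,B):
RRRRRR
RBRRRR
RRRRRR
RRYRRR
RGGGGR
RGGYGR
RGGGGK
RGGGGR
After op 6 fill(5,5,B) [28 cells changed]:
BBBBBB
BBBBBB
BBBBBB
BBYBBB
BGGGGB
BGGYGB
BGGGGK
BGGGGR

Answer: BBBBBB
BBBBBB
BBBBBB
BBYBBB
BGGGGB
BGGYGB
BGGGGK
BGGGGR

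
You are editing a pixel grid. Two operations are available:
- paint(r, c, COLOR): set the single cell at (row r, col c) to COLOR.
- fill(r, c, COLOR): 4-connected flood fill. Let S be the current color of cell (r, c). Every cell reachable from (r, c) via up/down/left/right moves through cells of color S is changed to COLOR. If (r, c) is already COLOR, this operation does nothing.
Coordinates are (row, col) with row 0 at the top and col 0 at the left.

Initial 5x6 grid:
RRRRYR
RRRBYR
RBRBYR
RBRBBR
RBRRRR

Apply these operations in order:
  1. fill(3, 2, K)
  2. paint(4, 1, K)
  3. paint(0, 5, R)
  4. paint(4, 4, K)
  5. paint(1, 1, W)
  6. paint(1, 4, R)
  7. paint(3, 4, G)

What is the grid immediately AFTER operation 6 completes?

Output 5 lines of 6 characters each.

Answer: KKKKYR
KWKBRK
KBKBYK
KBKBBK
KKKKKK

Derivation:
After op 1 fill(3,2,K) [20 cells changed]:
KKKKYK
KKKBYK
KBKBYK
KBKBBK
KBKKKK
After op 2 paint(4,1,K):
KKKKYK
KKKBYK
KBKBYK
KBKBBK
KKKKKK
After op 3 paint(0,5,R):
KKKKYR
KKKBYK
KBKBYK
KBKBBK
KKKKKK
After op 4 paint(4,4,K):
KKKKYR
KKKBYK
KBKBYK
KBKBBK
KKKKKK
After op 5 paint(1,1,W):
KKKKYR
KWKBYK
KBKBYK
KBKBBK
KKKKKK
After op 6 paint(1,4,R):
KKKKYR
KWKBRK
KBKBYK
KBKBBK
KKKKKK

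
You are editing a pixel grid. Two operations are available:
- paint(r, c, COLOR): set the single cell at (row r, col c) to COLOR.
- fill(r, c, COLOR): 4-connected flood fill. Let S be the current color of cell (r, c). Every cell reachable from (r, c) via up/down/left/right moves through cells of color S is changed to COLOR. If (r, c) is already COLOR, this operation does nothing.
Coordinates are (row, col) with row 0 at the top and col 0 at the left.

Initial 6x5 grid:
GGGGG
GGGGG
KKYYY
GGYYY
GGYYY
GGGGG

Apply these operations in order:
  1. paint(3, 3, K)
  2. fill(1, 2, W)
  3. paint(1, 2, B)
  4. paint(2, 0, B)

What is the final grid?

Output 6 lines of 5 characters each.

After op 1 paint(3,3,K):
GGGGG
GGGGG
KKYYY
GGYKY
GGYYY
GGGGG
After op 2 fill(1,2,W) [10 cells changed]:
WWWWW
WWWWW
KKYYY
GGYKY
GGYYY
GGGGG
After op 3 paint(1,2,B):
WWWWW
WWBWW
KKYYY
GGYKY
GGYYY
GGGGG
After op 4 paint(2,0,B):
WWWWW
WWBWW
BKYYY
GGYKY
GGYYY
GGGGG

Answer: WWWWW
WWBWW
BKYYY
GGYKY
GGYYY
GGGGG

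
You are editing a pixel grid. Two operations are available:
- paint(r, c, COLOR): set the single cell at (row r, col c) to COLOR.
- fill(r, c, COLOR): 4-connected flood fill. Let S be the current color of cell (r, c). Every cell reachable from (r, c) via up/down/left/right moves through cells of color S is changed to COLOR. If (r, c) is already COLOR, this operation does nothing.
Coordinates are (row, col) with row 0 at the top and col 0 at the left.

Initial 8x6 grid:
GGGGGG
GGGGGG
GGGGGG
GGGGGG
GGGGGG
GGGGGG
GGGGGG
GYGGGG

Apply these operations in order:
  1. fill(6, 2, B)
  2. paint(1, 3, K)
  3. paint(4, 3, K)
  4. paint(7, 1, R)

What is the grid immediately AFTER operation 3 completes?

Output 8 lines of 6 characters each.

After op 1 fill(6,2,B) [47 cells changed]:
BBBBBB
BBBBBB
BBBBBB
BBBBBB
BBBBBB
BBBBBB
BBBBBB
BYBBBB
After op 2 paint(1,3,K):
BBBBBB
BBBKBB
BBBBBB
BBBBBB
BBBBBB
BBBBBB
BBBBBB
BYBBBB
After op 3 paint(4,3,K):
BBBBBB
BBBKBB
BBBBBB
BBBBBB
BBBKBB
BBBBBB
BBBBBB
BYBBBB

Answer: BBBBBB
BBBKBB
BBBBBB
BBBBBB
BBBKBB
BBBBBB
BBBBBB
BYBBBB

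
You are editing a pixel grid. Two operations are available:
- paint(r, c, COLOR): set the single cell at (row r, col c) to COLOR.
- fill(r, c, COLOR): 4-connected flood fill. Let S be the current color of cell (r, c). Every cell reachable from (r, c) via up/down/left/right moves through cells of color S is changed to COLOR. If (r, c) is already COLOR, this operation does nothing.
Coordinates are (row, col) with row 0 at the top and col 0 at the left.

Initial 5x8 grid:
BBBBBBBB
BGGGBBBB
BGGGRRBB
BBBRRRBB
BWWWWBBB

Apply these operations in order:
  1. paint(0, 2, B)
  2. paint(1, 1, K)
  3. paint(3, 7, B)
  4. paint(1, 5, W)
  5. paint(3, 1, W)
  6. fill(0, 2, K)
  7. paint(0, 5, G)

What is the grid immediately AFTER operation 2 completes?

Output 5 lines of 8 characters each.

After op 1 paint(0,2,B):
BBBBBBBB
BGGGBBBB
BGGGRRBB
BBBRRRBB
BWWWWBBB
After op 2 paint(1,1,K):
BBBBBBBB
BKGGBBBB
BGGGRRBB
BBBRRRBB
BWWWWBBB

Answer: BBBBBBBB
BKGGBBBB
BGGGRRBB
BBBRRRBB
BWWWWBBB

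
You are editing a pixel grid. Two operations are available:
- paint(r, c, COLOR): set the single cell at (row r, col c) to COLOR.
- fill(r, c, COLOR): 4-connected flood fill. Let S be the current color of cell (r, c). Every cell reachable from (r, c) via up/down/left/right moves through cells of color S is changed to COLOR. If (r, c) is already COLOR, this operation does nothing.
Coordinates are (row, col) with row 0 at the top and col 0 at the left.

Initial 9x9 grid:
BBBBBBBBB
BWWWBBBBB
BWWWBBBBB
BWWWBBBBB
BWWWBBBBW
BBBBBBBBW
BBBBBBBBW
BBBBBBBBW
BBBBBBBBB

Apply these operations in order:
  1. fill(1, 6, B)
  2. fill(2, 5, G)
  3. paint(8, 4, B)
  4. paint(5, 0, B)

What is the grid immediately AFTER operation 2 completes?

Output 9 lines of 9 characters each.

Answer: GGGGGGGGG
GWWWGGGGG
GWWWGGGGG
GWWWGGGGG
GWWWGGGGW
GGGGGGGGW
GGGGGGGGW
GGGGGGGGW
GGGGGGGGG

Derivation:
After op 1 fill(1,6,B) [0 cells changed]:
BBBBBBBBB
BWWWBBBBB
BWWWBBBBB
BWWWBBBBB
BWWWBBBBW
BBBBBBBBW
BBBBBBBBW
BBBBBBBBW
BBBBBBBBB
After op 2 fill(2,5,G) [65 cells changed]:
GGGGGGGGG
GWWWGGGGG
GWWWGGGGG
GWWWGGGGG
GWWWGGGGW
GGGGGGGGW
GGGGGGGGW
GGGGGGGGW
GGGGGGGGG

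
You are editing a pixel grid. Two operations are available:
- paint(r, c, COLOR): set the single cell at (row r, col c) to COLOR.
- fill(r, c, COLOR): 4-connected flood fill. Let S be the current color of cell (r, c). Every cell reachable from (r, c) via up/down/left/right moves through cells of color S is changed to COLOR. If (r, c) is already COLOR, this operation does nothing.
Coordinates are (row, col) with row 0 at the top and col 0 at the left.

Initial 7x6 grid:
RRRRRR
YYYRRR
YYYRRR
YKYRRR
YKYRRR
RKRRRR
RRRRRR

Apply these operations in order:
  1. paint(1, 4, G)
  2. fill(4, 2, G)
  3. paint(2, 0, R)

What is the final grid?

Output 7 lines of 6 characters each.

Answer: RRRRRR
GGGRGR
RGGRRR
GKGRRR
GKGRRR
RKRRRR
RRRRRR

Derivation:
After op 1 paint(1,4,G):
RRRRRR
YYYRGR
YYYRRR
YKYRRR
YKYRRR
RKRRRR
RRRRRR
After op 2 fill(4,2,G) [10 cells changed]:
RRRRRR
GGGRGR
GGGRRR
GKGRRR
GKGRRR
RKRRRR
RRRRRR
After op 3 paint(2,0,R):
RRRRRR
GGGRGR
RGGRRR
GKGRRR
GKGRRR
RKRRRR
RRRRRR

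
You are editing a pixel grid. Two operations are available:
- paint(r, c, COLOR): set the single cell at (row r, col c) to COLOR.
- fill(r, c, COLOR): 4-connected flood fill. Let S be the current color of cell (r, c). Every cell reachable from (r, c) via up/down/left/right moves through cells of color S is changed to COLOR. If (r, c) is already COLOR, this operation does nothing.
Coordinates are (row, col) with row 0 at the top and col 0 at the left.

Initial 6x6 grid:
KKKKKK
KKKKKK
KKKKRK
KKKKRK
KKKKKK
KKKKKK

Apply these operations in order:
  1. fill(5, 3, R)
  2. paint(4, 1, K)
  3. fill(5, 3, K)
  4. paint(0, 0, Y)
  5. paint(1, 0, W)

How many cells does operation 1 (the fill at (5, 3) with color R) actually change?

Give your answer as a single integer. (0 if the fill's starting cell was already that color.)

After op 1 fill(5,3,R) [34 cells changed]:
RRRRRR
RRRRRR
RRRRRR
RRRRRR
RRRRRR
RRRRRR

Answer: 34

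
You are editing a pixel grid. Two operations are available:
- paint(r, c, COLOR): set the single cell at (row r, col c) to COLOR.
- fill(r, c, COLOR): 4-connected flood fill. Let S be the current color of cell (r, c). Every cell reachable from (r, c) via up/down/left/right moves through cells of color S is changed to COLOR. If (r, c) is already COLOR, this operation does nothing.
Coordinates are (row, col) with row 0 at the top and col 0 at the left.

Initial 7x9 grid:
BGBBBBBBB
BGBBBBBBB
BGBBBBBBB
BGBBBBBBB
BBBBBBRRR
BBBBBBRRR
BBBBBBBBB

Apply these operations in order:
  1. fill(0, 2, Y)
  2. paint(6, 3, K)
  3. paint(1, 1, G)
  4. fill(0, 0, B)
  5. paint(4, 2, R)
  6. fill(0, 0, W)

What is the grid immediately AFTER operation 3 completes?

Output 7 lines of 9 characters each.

After op 1 fill(0,2,Y) [53 cells changed]:
YGYYYYYYY
YGYYYYYYY
YGYYYYYYY
YGYYYYYYY
YYYYYYRRR
YYYYYYRRR
YYYYYYYYY
After op 2 paint(6,3,K):
YGYYYYYYY
YGYYYYYYY
YGYYYYYYY
YGYYYYYYY
YYYYYYRRR
YYYYYYRRR
YYYKYYYYY
After op 3 paint(1,1,G):
YGYYYYYYY
YGYYYYYYY
YGYYYYYYY
YGYYYYYYY
YYYYYYRRR
YYYYYYRRR
YYYKYYYYY

Answer: YGYYYYYYY
YGYYYYYYY
YGYYYYYYY
YGYYYYYYY
YYYYYYRRR
YYYYYYRRR
YYYKYYYYY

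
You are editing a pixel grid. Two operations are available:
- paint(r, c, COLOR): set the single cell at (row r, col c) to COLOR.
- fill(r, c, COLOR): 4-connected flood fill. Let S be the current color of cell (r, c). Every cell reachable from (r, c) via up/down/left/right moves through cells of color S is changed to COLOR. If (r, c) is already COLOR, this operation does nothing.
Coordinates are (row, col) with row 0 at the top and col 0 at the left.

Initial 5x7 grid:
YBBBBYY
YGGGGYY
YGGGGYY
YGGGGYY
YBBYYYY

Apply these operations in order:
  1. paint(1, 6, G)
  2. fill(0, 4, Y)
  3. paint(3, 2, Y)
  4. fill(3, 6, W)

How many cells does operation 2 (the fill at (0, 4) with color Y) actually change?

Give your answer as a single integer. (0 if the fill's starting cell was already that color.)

After op 1 paint(1,6,G):
YBBBBYY
YGGGGYG
YGGGGYY
YGGGGYY
YBBYYYY
After op 2 fill(0,4,Y) [4 cells changed]:
YYYYYYY
YGGGGYG
YGGGGYY
YGGGGYY
YBBYYYY

Answer: 4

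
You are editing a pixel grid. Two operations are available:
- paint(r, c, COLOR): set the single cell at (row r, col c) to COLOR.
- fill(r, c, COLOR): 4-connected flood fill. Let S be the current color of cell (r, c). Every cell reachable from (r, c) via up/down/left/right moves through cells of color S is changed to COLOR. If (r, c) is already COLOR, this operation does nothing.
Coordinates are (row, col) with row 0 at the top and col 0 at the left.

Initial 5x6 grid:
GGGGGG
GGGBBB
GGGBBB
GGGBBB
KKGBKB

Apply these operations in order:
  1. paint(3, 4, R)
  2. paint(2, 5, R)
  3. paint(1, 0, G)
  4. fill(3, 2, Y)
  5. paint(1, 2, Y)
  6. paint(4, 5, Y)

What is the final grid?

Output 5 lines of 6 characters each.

After op 1 paint(3,4,R):
GGGGGG
GGGBBB
GGGBBB
GGGBRB
KKGBKB
After op 2 paint(2,5,R):
GGGGGG
GGGBBB
GGGBBR
GGGBRB
KKGBKB
After op 3 paint(1,0,G):
GGGGGG
GGGBBB
GGGBBR
GGGBRB
KKGBKB
After op 4 fill(3,2,Y) [16 cells changed]:
YYYYYY
YYYBBB
YYYBBR
YYYBRB
KKYBKB
After op 5 paint(1,2,Y):
YYYYYY
YYYBBB
YYYBBR
YYYBRB
KKYBKB
After op 6 paint(4,5,Y):
YYYYYY
YYYBBB
YYYBBR
YYYBRB
KKYBKY

Answer: YYYYYY
YYYBBB
YYYBBR
YYYBRB
KKYBKY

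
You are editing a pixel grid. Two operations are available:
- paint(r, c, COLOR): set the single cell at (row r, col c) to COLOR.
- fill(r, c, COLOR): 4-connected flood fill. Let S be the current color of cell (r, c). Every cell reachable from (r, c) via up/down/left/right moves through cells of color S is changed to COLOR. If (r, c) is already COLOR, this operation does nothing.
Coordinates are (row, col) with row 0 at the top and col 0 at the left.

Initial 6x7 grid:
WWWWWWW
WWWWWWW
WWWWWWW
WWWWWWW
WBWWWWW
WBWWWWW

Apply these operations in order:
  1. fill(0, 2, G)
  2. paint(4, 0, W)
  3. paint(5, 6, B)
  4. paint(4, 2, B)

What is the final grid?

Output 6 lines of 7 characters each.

Answer: GGGGGGG
GGGGGGG
GGGGGGG
GGGGGGG
WBBGGGG
GBGGGGB

Derivation:
After op 1 fill(0,2,G) [40 cells changed]:
GGGGGGG
GGGGGGG
GGGGGGG
GGGGGGG
GBGGGGG
GBGGGGG
After op 2 paint(4,0,W):
GGGGGGG
GGGGGGG
GGGGGGG
GGGGGGG
WBGGGGG
GBGGGGG
After op 3 paint(5,6,B):
GGGGGGG
GGGGGGG
GGGGGGG
GGGGGGG
WBGGGGG
GBGGGGB
After op 4 paint(4,2,B):
GGGGGGG
GGGGGGG
GGGGGGG
GGGGGGG
WBBGGGG
GBGGGGB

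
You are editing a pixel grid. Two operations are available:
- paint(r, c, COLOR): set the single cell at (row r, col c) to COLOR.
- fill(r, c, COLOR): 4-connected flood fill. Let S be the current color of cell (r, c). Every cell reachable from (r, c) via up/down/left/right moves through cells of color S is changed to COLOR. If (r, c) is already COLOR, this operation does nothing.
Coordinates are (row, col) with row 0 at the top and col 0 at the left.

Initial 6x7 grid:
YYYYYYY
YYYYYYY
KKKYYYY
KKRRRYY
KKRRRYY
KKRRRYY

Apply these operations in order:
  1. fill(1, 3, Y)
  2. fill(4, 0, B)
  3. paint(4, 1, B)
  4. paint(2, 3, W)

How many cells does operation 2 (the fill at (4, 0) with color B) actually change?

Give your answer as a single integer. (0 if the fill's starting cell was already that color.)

Answer: 9

Derivation:
After op 1 fill(1,3,Y) [0 cells changed]:
YYYYYYY
YYYYYYY
KKKYYYY
KKRRRYY
KKRRRYY
KKRRRYY
After op 2 fill(4,0,B) [9 cells changed]:
YYYYYYY
YYYYYYY
BBBYYYY
BBRRRYY
BBRRRYY
BBRRRYY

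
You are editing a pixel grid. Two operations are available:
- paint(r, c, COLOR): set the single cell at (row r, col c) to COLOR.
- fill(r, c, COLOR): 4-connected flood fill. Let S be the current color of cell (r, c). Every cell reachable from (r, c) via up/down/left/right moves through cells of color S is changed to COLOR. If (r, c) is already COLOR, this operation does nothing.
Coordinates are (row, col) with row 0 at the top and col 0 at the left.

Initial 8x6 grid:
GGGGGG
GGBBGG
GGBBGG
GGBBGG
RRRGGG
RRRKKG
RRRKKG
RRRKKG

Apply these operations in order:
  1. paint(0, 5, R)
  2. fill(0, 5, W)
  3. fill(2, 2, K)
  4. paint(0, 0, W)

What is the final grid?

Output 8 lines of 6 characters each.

Answer: WGGGGW
GGKKGG
GGKKGG
GGKKGG
RRRGGG
RRRKKG
RRRKKG
RRRKKG

Derivation:
After op 1 paint(0,5,R):
GGGGGR
GGBBGG
GGBBGG
GGBBGG
RRRGGG
RRRKKG
RRRKKG
RRRKKG
After op 2 fill(0,5,W) [1 cells changed]:
GGGGGW
GGBBGG
GGBBGG
GGBBGG
RRRGGG
RRRKKG
RRRKKG
RRRKKG
After op 3 fill(2,2,K) [6 cells changed]:
GGGGGW
GGKKGG
GGKKGG
GGKKGG
RRRGGG
RRRKKG
RRRKKG
RRRKKG
After op 4 paint(0,0,W):
WGGGGW
GGKKGG
GGKKGG
GGKKGG
RRRGGG
RRRKKG
RRRKKG
RRRKKG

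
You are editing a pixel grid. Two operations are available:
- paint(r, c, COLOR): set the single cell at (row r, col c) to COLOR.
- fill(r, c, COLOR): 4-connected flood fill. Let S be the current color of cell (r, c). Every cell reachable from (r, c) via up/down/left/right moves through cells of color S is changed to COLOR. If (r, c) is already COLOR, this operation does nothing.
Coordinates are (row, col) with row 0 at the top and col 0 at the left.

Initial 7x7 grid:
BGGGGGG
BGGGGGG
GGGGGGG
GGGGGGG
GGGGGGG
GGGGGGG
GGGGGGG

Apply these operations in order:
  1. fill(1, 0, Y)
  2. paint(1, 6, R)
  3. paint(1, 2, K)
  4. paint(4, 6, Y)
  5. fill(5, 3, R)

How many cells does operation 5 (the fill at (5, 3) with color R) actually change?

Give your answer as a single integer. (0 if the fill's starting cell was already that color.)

After op 1 fill(1,0,Y) [2 cells changed]:
YGGGGGG
YGGGGGG
GGGGGGG
GGGGGGG
GGGGGGG
GGGGGGG
GGGGGGG
After op 2 paint(1,6,R):
YGGGGGG
YGGGGGR
GGGGGGG
GGGGGGG
GGGGGGG
GGGGGGG
GGGGGGG
After op 3 paint(1,2,K):
YGGGGGG
YGKGGGR
GGGGGGG
GGGGGGG
GGGGGGG
GGGGGGG
GGGGGGG
After op 4 paint(4,6,Y):
YGGGGGG
YGKGGGR
GGGGGGG
GGGGGGG
GGGGGGY
GGGGGGG
GGGGGGG
After op 5 fill(5,3,R) [44 cells changed]:
YRRRRRR
YRKRRRR
RRRRRRR
RRRRRRR
RRRRRRY
RRRRRRR
RRRRRRR

Answer: 44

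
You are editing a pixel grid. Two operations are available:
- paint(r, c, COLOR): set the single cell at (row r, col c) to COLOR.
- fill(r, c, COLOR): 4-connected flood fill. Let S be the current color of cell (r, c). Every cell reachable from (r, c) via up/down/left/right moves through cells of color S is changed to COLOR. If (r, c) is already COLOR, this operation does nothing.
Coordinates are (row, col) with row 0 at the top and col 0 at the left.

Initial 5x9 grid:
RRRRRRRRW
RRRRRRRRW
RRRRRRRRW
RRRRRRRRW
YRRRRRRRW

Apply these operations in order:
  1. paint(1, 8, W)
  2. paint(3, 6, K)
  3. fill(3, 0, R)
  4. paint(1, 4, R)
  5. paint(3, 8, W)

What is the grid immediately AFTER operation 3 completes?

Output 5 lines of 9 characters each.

After op 1 paint(1,8,W):
RRRRRRRRW
RRRRRRRRW
RRRRRRRRW
RRRRRRRRW
YRRRRRRRW
After op 2 paint(3,6,K):
RRRRRRRRW
RRRRRRRRW
RRRRRRRRW
RRRRRRKRW
YRRRRRRRW
After op 3 fill(3,0,R) [0 cells changed]:
RRRRRRRRW
RRRRRRRRW
RRRRRRRRW
RRRRRRKRW
YRRRRRRRW

Answer: RRRRRRRRW
RRRRRRRRW
RRRRRRRRW
RRRRRRKRW
YRRRRRRRW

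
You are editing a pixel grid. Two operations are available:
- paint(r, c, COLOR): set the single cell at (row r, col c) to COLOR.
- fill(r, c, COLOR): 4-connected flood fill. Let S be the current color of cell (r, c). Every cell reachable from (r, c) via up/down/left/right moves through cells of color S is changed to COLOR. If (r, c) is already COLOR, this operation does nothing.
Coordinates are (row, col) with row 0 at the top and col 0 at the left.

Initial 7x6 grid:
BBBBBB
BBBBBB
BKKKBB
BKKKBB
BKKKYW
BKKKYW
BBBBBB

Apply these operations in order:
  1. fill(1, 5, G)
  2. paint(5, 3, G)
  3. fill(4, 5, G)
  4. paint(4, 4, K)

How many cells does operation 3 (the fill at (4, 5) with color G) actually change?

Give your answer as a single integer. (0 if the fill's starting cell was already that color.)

Answer: 2

Derivation:
After op 1 fill(1,5,G) [26 cells changed]:
GGGGGG
GGGGGG
GKKKGG
GKKKGG
GKKKYW
GKKKYW
GGGGGG
After op 2 paint(5,3,G):
GGGGGG
GGGGGG
GKKKGG
GKKKGG
GKKKYW
GKKGYW
GGGGGG
After op 3 fill(4,5,G) [2 cells changed]:
GGGGGG
GGGGGG
GKKKGG
GKKKGG
GKKKYG
GKKGYG
GGGGGG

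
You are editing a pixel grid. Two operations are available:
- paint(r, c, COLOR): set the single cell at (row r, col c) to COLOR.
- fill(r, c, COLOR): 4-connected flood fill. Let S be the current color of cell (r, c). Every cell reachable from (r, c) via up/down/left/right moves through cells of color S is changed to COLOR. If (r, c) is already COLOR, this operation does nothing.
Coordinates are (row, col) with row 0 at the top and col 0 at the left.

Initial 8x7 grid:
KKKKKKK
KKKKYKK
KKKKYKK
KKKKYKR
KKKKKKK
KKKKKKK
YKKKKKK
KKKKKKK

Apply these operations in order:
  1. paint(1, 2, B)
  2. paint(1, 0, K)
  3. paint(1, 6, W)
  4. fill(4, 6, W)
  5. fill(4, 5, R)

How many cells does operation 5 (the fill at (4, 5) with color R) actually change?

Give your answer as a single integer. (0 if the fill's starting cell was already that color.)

After op 1 paint(1,2,B):
KKKKKKK
KKBKYKK
KKKKYKK
KKKKYKR
KKKKKKK
KKKKKKK
YKKKKKK
KKKKKKK
After op 2 paint(1,0,K):
KKKKKKK
KKBKYKK
KKKKYKK
KKKKYKR
KKKKKKK
KKKKKKK
YKKKKKK
KKKKKKK
After op 3 paint(1,6,W):
KKKKKKK
KKBKYKW
KKKKYKK
KKKKYKR
KKKKKKK
KKKKKKK
YKKKKKK
KKKKKKK
After op 4 fill(4,6,W) [49 cells changed]:
WWWWWWW
WWBWYWW
WWWWYWW
WWWWYWR
WWWWWWW
WWWWWWW
YWWWWWW
WWWWWWW
After op 5 fill(4,5,R) [50 cells changed]:
RRRRRRR
RRBRYRR
RRRRYRR
RRRRYRR
RRRRRRR
RRRRRRR
YRRRRRR
RRRRRRR

Answer: 50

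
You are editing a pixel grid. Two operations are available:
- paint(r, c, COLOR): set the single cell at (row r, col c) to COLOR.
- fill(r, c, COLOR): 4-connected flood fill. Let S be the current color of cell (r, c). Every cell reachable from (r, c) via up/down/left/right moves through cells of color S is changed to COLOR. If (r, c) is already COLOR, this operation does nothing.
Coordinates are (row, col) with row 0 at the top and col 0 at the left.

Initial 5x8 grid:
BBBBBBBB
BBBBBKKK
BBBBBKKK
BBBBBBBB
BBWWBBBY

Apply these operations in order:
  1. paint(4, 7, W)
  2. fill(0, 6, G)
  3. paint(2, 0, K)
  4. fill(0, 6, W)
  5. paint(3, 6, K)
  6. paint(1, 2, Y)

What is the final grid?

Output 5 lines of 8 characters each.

Answer: WWWWWWWW
WWYWWKKK
KWWWWKKK
WWWWWWKW
WWWWWWWW

Derivation:
After op 1 paint(4,7,W):
BBBBBBBB
BBBBBKKK
BBBBBKKK
BBBBBBBB
BBWWBBBW
After op 2 fill(0,6,G) [31 cells changed]:
GGGGGGGG
GGGGGKKK
GGGGGKKK
GGGGGGGG
GGWWGGGW
After op 3 paint(2,0,K):
GGGGGGGG
GGGGGKKK
KGGGGKKK
GGGGGGGG
GGWWGGGW
After op 4 fill(0,6,W) [30 cells changed]:
WWWWWWWW
WWWWWKKK
KWWWWKKK
WWWWWWWW
WWWWWWWW
After op 5 paint(3,6,K):
WWWWWWWW
WWWWWKKK
KWWWWKKK
WWWWWWKW
WWWWWWWW
After op 6 paint(1,2,Y):
WWWWWWWW
WWYWWKKK
KWWWWKKK
WWWWWWKW
WWWWWWWW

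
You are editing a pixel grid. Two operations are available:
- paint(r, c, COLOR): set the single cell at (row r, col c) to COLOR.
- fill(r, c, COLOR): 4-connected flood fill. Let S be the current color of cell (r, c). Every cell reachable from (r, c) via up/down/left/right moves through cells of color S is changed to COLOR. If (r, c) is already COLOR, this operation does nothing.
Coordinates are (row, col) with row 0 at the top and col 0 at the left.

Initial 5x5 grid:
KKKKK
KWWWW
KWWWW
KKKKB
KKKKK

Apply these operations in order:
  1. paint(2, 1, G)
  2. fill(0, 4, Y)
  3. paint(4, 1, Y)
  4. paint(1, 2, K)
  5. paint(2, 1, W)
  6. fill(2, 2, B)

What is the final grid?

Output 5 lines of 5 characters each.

After op 1 paint(2,1,G):
KKKKK
KWWWW
KGWWW
KKKKB
KKKKK
After op 2 fill(0,4,Y) [16 cells changed]:
YYYYY
YWWWW
YGWWW
YYYYB
YYYYY
After op 3 paint(4,1,Y):
YYYYY
YWWWW
YGWWW
YYYYB
YYYYY
After op 4 paint(1,2,K):
YYYYY
YWKWW
YGWWW
YYYYB
YYYYY
After op 5 paint(2,1,W):
YYYYY
YWKWW
YWWWW
YYYYB
YYYYY
After op 6 fill(2,2,B) [7 cells changed]:
YYYYY
YBKBB
YBBBB
YYYYB
YYYYY

Answer: YYYYY
YBKBB
YBBBB
YYYYB
YYYYY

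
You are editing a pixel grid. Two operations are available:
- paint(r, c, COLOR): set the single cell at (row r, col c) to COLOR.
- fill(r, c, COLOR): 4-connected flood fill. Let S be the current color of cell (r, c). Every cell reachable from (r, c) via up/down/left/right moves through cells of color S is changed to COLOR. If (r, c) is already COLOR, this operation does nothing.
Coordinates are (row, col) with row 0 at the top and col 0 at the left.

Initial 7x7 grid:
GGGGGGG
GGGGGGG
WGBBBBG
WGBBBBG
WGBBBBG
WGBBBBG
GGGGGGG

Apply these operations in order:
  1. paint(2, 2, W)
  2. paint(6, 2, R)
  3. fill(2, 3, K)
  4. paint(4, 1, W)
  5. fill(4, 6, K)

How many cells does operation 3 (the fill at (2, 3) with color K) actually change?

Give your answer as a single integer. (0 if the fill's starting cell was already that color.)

Answer: 15

Derivation:
After op 1 paint(2,2,W):
GGGGGGG
GGGGGGG
WGWBBBG
WGBBBBG
WGBBBBG
WGBBBBG
GGGGGGG
After op 2 paint(6,2,R):
GGGGGGG
GGGGGGG
WGWBBBG
WGBBBBG
WGBBBBG
WGBBBBG
GGRGGGG
After op 3 fill(2,3,K) [15 cells changed]:
GGGGGGG
GGGGGGG
WGWKKKG
WGKKKKG
WGKKKKG
WGKKKKG
GGRGGGG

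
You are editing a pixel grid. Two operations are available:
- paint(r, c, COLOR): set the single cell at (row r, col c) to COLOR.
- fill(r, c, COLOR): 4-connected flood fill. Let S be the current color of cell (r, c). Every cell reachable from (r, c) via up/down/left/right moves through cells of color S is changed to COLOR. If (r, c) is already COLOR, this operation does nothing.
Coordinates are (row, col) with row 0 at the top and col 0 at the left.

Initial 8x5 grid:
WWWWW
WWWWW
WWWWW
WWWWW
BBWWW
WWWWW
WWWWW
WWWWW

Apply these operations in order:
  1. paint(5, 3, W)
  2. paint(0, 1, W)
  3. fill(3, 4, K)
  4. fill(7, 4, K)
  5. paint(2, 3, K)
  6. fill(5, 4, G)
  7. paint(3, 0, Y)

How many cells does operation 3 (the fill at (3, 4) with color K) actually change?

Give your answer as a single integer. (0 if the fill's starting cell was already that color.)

Answer: 38

Derivation:
After op 1 paint(5,3,W):
WWWWW
WWWWW
WWWWW
WWWWW
BBWWW
WWWWW
WWWWW
WWWWW
After op 2 paint(0,1,W):
WWWWW
WWWWW
WWWWW
WWWWW
BBWWW
WWWWW
WWWWW
WWWWW
After op 3 fill(3,4,K) [38 cells changed]:
KKKKK
KKKKK
KKKKK
KKKKK
BBKKK
KKKKK
KKKKK
KKKKK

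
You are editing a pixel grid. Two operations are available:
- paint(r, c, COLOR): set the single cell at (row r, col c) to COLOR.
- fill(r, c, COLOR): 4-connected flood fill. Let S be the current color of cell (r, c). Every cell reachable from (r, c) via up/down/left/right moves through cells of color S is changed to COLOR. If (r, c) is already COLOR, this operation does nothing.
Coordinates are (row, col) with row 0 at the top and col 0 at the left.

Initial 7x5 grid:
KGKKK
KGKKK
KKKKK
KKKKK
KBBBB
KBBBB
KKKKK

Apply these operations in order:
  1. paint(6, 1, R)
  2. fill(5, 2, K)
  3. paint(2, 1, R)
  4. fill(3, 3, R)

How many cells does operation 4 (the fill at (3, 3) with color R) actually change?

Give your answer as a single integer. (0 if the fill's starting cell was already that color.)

Answer: 31

Derivation:
After op 1 paint(6,1,R):
KGKKK
KGKKK
KKKKK
KKKKK
KBBBB
KBBBB
KRKKK
After op 2 fill(5,2,K) [8 cells changed]:
KGKKK
KGKKK
KKKKK
KKKKK
KKKKK
KKKKK
KRKKK
After op 3 paint(2,1,R):
KGKKK
KGKKK
KRKKK
KKKKK
KKKKK
KKKKK
KRKKK
After op 4 fill(3,3,R) [31 cells changed]:
RGRRR
RGRRR
RRRRR
RRRRR
RRRRR
RRRRR
RRRRR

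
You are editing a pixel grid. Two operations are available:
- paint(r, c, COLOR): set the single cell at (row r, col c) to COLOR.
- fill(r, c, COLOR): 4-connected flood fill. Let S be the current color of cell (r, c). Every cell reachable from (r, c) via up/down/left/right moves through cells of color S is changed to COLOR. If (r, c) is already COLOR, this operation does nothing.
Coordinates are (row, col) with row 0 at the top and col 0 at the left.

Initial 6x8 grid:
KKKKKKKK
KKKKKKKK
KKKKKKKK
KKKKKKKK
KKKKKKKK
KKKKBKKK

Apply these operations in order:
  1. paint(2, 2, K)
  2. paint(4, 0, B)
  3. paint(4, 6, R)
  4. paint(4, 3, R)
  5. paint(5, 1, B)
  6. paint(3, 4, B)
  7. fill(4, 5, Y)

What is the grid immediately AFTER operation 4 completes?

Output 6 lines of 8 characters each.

After op 1 paint(2,2,K):
KKKKKKKK
KKKKKKKK
KKKKKKKK
KKKKKKKK
KKKKKKKK
KKKKBKKK
After op 2 paint(4,0,B):
KKKKKKKK
KKKKKKKK
KKKKKKKK
KKKKKKKK
BKKKKKKK
KKKKBKKK
After op 3 paint(4,6,R):
KKKKKKKK
KKKKKKKK
KKKKKKKK
KKKKKKKK
BKKKKKRK
KKKKBKKK
After op 4 paint(4,3,R):
KKKKKKKK
KKKKKKKK
KKKKKKKK
KKKKKKKK
BKKRKKRK
KKKKBKKK

Answer: KKKKKKKK
KKKKKKKK
KKKKKKKK
KKKKKKKK
BKKRKKRK
KKKKBKKK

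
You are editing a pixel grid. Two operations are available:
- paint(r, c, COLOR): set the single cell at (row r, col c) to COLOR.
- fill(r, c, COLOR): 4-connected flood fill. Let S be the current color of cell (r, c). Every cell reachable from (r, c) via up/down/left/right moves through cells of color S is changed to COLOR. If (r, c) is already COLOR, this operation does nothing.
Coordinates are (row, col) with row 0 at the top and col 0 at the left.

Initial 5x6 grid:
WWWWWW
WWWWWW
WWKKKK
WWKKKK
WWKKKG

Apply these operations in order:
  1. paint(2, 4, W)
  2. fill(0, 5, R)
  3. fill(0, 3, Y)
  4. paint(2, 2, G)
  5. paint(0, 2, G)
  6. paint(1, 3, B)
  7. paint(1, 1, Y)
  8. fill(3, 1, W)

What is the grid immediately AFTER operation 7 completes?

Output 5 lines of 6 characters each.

After op 1 paint(2,4,W):
WWWWWW
WWWWWW
WWKKWK
WWKKKK
WWKKKG
After op 2 fill(0,5,R) [19 cells changed]:
RRRRRR
RRRRRR
RRKKRK
RRKKKK
RRKKKG
After op 3 fill(0,3,Y) [19 cells changed]:
YYYYYY
YYYYYY
YYKKYK
YYKKKK
YYKKKG
After op 4 paint(2,2,G):
YYYYYY
YYYYYY
YYGKYK
YYKKKK
YYKKKG
After op 5 paint(0,2,G):
YYGYYY
YYYYYY
YYGKYK
YYKKKK
YYKKKG
After op 6 paint(1,3,B):
YYGYYY
YYYBYY
YYGKYK
YYKKKK
YYKKKG
After op 7 paint(1,1,Y):
YYGYYY
YYYBYY
YYGKYK
YYKKKK
YYKKKG

Answer: YYGYYY
YYYBYY
YYGKYK
YYKKKK
YYKKKG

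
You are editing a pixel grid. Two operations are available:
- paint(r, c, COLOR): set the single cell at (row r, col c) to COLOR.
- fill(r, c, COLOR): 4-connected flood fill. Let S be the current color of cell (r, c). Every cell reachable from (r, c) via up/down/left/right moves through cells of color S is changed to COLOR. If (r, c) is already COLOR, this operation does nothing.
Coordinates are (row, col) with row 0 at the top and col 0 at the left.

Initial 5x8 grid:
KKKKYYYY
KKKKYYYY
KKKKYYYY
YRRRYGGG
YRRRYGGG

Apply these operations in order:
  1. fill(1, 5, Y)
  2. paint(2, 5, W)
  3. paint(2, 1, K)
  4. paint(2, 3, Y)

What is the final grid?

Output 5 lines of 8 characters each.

Answer: KKKKYYYY
KKKKYYYY
KKKYYWYY
YRRRYGGG
YRRRYGGG

Derivation:
After op 1 fill(1,5,Y) [0 cells changed]:
KKKKYYYY
KKKKYYYY
KKKKYYYY
YRRRYGGG
YRRRYGGG
After op 2 paint(2,5,W):
KKKKYYYY
KKKKYYYY
KKKKYWYY
YRRRYGGG
YRRRYGGG
After op 3 paint(2,1,K):
KKKKYYYY
KKKKYYYY
KKKKYWYY
YRRRYGGG
YRRRYGGG
After op 4 paint(2,3,Y):
KKKKYYYY
KKKKYYYY
KKKYYWYY
YRRRYGGG
YRRRYGGG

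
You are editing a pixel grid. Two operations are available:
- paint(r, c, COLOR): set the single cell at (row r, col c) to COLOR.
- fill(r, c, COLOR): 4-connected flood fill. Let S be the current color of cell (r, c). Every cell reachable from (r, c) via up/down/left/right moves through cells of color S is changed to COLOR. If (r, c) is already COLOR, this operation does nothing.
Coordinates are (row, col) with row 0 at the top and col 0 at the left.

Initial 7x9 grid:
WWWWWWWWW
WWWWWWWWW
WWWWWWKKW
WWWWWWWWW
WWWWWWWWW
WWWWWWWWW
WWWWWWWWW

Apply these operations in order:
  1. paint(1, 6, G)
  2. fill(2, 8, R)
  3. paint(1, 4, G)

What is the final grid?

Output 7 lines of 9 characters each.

Answer: RRRRRRRRR
RRRRGRGRR
RRRRRRKKR
RRRRRRRRR
RRRRRRRRR
RRRRRRRRR
RRRRRRRRR

Derivation:
After op 1 paint(1,6,G):
WWWWWWWWW
WWWWWWGWW
WWWWWWKKW
WWWWWWWWW
WWWWWWWWW
WWWWWWWWW
WWWWWWWWW
After op 2 fill(2,8,R) [60 cells changed]:
RRRRRRRRR
RRRRRRGRR
RRRRRRKKR
RRRRRRRRR
RRRRRRRRR
RRRRRRRRR
RRRRRRRRR
After op 3 paint(1,4,G):
RRRRRRRRR
RRRRGRGRR
RRRRRRKKR
RRRRRRRRR
RRRRRRRRR
RRRRRRRRR
RRRRRRRRR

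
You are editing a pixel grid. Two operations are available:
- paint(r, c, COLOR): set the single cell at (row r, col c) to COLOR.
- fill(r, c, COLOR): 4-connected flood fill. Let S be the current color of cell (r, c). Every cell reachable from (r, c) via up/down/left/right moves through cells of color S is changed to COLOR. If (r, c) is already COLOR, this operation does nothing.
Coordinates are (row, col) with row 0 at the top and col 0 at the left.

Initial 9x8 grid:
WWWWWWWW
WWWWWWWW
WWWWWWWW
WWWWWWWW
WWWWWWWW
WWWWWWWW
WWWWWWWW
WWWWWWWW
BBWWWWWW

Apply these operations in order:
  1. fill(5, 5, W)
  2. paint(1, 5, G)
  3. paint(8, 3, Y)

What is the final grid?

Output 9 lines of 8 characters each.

After op 1 fill(5,5,W) [0 cells changed]:
WWWWWWWW
WWWWWWWW
WWWWWWWW
WWWWWWWW
WWWWWWWW
WWWWWWWW
WWWWWWWW
WWWWWWWW
BBWWWWWW
After op 2 paint(1,5,G):
WWWWWWWW
WWWWWGWW
WWWWWWWW
WWWWWWWW
WWWWWWWW
WWWWWWWW
WWWWWWWW
WWWWWWWW
BBWWWWWW
After op 3 paint(8,3,Y):
WWWWWWWW
WWWWWGWW
WWWWWWWW
WWWWWWWW
WWWWWWWW
WWWWWWWW
WWWWWWWW
WWWWWWWW
BBWYWWWW

Answer: WWWWWWWW
WWWWWGWW
WWWWWWWW
WWWWWWWW
WWWWWWWW
WWWWWWWW
WWWWWWWW
WWWWWWWW
BBWYWWWW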